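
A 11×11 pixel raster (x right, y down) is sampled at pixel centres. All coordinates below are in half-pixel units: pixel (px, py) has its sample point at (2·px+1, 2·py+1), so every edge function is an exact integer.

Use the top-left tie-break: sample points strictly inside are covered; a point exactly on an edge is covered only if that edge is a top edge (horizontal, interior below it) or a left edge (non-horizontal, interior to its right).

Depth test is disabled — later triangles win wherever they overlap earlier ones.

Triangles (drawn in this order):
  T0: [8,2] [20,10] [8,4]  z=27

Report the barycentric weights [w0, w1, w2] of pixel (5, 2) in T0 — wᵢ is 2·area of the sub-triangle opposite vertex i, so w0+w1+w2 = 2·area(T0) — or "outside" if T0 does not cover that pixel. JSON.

T0:
  2·area = 24
  edge (8, 2)→(20, 10): d=(12,8) right/bottom  bias=-1
  edge (20, 10)→(8, 4): d=(-12,-6) top-left  bias=+0
  edge (8, 4)→(8, 2): d=(0,-2) top-left  bias=+0
    (4,1)@(9, 3): e=[4,18,2] → X
    (5,1)@(11, 3): e=[-12,30,6] → .
    (4,2)@(9, 5): e=[28,-6,2] → .
    (5,2)@(11, 5): e=[12,6,6] → X
    (6,2)@(13, 5): e=[-4,18,10] → .
    (5,3)@(11, 7): e=[36,-18,6] → .
    (7,3)@(15, 7): e=[4,6,14] → X
    (8,3)@(17, 7): e=[-12,18,18] → .
    (7,4)@(15, 9): e=[28,-18,14] → .
  covered (3 px):
    . . . . . . . . . . .
    . . . . X . . . . . .
    . . . . . X . . . . .
    . . . . . . . X . . .
    . . . . . . . . . . .
    . . . . . . . . . . .
    . . . . . . . . . . .
    . . . . . . . . . . .
    . . . . . . . . . . .
    . . . . . . . . . . .
    . . . . . . . . . . .

Answer: [6,6,12]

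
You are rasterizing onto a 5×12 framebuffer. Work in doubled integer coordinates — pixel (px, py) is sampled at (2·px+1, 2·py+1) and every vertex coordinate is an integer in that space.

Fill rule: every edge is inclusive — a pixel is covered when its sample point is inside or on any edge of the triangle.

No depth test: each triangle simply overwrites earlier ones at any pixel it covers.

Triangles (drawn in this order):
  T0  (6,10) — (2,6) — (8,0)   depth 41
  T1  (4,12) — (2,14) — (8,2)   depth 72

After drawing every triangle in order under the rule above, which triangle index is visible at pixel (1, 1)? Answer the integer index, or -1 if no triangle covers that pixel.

T0:
  2·area = 48
  edge (6, 10)→(2, 6): d=(-4,-4) inclusive
  edge (2, 6)→(8, 0): d=(6,-6) inclusive
  edge (8, 0)→(6, 10): d=(-2,10) inclusive
    (3,0)@(7, 1): e=[40,0,8] → X  [on edge]
    (4,0)@(9, 1): e=[48,12,-12] → .
    (2,1)@(5, 3): e=[24,0,24] → X  [on edge]
    (4,1)@(9, 3): e=[40,24,-16] → .
    (0,2)@(1, 5): e=[0,-12,60] → .  [on edge]
    (1,2)@(3, 5): e=[8,0,40] → X  [on edge]
    (3,2)@(7, 5): e=[24,24,0] → X  [on edge]
    (4,2)@(9, 5): e=[32,36,-20] → .
    (0,3)@(1, 7): e=[-8,0,56] → .  [on edge]
    (1,3)@(3, 7): e=[0,12,36] → X  [on edge]
    (3,3)@(7, 7): e=[16,36,-4] → .
    (1,4)@(3, 9): e=[-8,24,32] → .
    (2,4)@(5, 9): e=[0,36,12] → X  [on edge]
    (3,5)@(7, 11): e=[0,60,-12] → .  [on edge]
    (4,6)@(9, 13): e=[0,84,-36] → .  [on edge]
    (2,7)@(5, 15): e=[-24,72,0] → .  [on edge]
  covered (9 px):
    . . . X .
    . . X X .
    . X X X .
    . X X . .
    . . X . .
    . . . . .
    . . . . .
    . . . . .
    . . . . .
    . . . . .
    . . . . .
    . . . . .
T1:
  2·area = 12
  edge (4, 12)→(2, 14): d=(-2,2) inclusive
  edge (2, 14)→(8, 2): d=(6,-12) inclusive
  edge (8, 2)→(4, 12): d=(-4,10) inclusive
    (4,3)@(9, 7): e=[0,42,-30] → .  [on edge]
    (2,4)@(5, 9): e=[4,6,2] → X
    (3,4)@(7, 9): e=[0,30,-18] → .  [on edge]
    (2,5)@(5, 11): e=[0,18,-6] → .  [on edge]
    (1,6)@(3, 13): e=[0,6,6] → X  [on edge]
    (2,6)@(5, 13): e=[-4,30,-14] → .
    (0,7)@(1, 15): e=[0,-6,18] → .  [on edge]
    (1,7)@(3, 15): e=[-4,18,-2] → .
  covered (2 px):
    . . . . .
    . . . . .
    . . . . .
    . . . . .
    . . X . .
    . . . . .
    . X . . .
    . . . . .
    . . . . .
    . . . . .
    . . . . .
    . . . . .

Z-buffer (winner per pixel, '.' = empty):
  . . . 0 .
  . . 0 0 .
  . 0 0 0 .
  . 0 0 . .
  . . 1 . .
  . . . . .
  . 1 . . .
  . . . . .
  . . . . .
  . . . . .
  . . . . .
  . . . . .

Result: -1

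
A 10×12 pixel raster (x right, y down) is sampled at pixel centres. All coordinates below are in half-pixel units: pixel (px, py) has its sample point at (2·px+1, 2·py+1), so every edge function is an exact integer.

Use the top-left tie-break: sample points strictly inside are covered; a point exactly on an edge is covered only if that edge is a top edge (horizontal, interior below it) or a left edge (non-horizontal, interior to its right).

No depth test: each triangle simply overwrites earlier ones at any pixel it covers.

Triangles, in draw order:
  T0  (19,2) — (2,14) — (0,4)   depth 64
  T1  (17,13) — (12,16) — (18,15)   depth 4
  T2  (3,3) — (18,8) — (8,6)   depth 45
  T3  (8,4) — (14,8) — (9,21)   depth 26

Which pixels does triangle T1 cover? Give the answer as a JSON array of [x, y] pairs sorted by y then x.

T0:
  2·area = 194
  edge (19, 2)→(2, 14): d=(-17,12) right/bottom  bias=-1
  edge (2, 14)→(0, 4): d=(-2,-10) top-left  bias=+0
  edge (0, 4)→(19, 2): d=(19,-2) top-left  bias=+0
    (5,1)@(11, 3): e=[79,112,3] → █
    (6,1)@(13, 3): e=[55,132,7] → █
    (7,1)@(15, 3): e=[31,152,11] → █
    (8,1)@(17, 3): e=[7,172,15] → █
    (9,1)@(19, 3): e=[-17,192,19] → ·
    (0,2)@(1, 5): e=[165,8,21] → █
    (1,2)@(3, 5): e=[141,28,25] → █
    (2,2)@(5, 5): e=[117,48,29] → █
    (3,2)@(7, 5): e=[93,68,33] → █
    (4,2)@(9, 5): e=[69,88,37] → █
    (7,2)@(15, 5): e=[-3,148,49] → ·
    (8,2)@(17, 5): e=[-27,168,53] → ·
    (0,4)@(1, 9): e=[97,0,97] → █  [on edge]
    (1,9)@(3, 19): e=[-97,0,291] → ·  [on edge]
  covered (25 px):
    · · · · · · · · · ·
    · · · · · █ █ █ █ ·
    █ █ █ █ █ █ █ · · ·
    █ █ █ █ █ █ · · · ·
    █ █ █ █ █ · · · · ·
    · █ █ · · · · · · ·
    · █ · · · · · · · ·
    · · · · · · · · · ·
    · · · · · · · · · ·
    · · · · · · · · · ·
    · · · · · · · · · ·
    · · · · · · · · · ·
T1:
  2·area = 13  (B↔C swapped to make it positive)
  edge (17, 13)→(18, 15): d=(1,2) right/bottom  bias=-1
  edge (18, 15)→(12, 16): d=(-6,1) right/bottom  bias=-1
  edge (12, 16)→(17, 13): d=(5,-3) top-left  bias=+0
    (5,0)@(11, 1): e=[0,91,-78] → ·  [on edge]
    (6,2)@(13, 5): e=[0,65,-52] → ·  [on edge]
    (7,4)@(15, 9): e=[0,39,-26] → ·  [on edge]
    (8,6)@(17, 13): e=[0,13,0] → ·  [on edge]
    (7,7)@(15, 15): e=[6,3,4] → █
    (8,7)@(17, 15): e=[2,1,10] → █
    (9,7)@(19, 15): e=[-2,-1,16] → ·
    (7,8)@(15, 17): e=[8,-9,14] → ·
    (8,8)@(17, 17): e=[4,-11,20] → ·
    (9,8)@(19, 17): e=[0,-13,26] → ·  [on edge]
    (3,9)@(7, 19): e=[26,-13,0] → ·  [on edge]
  covered (2 px):
    · · · · · · · · · ·
    · · · · · · · · · ·
    · · · · · · · · · ·
    · · · · · · · · · ·
    · · · · · · · · · ·
    · · · · · · · · · ·
    · · · · · · · · · ·
    · · · · · · · █ █ ·
    · · · · · · · · · ·
    · · · · · · · · · ·
    · · · · · · · · · ·
    · · · · · · · · · ·
T2:
  2·area = 20
  edge (3, 3)→(18, 8): d=(15,5) right/bottom  bias=-1
  edge (18, 8)→(8, 6): d=(-10,-2) top-left  bias=+0
  edge (8, 6)→(3, 3): d=(-5,-3) top-left  bias=+0
    (1,1)@(3, 3): e=[0,20,0] → ·  [on edge]
    (1,2)@(3, 5): e=[30,0,-10] → ·  [on edge]
    (3,2)@(7, 5): e=[10,8,2] → █
    (4,2)@(9, 5): e=[0,12,8] → ·  [on edge]
    (3,3)@(7, 7): e=[40,-12,-8] → ·
    (6,3)@(13, 7): e=[10,0,10] → █  [on edge]
    (7,3)@(15, 7): e=[0,4,16] → ·  [on edge]
    (6,4)@(13, 9): e=[40,-20,0] → ·  [on edge]
  covered (2 px):
    · · · · · · · · · ·
    · · · · · · · · · ·
    · · · █ · · · · · ·
    · · · · · · █ · · ·
    · · · · · · · · · ·
    · · · · · · · · · ·
    · · · · · · · · · ·
    · · · · · · · · · ·
    · · · · · · · · · ·
    · · · · · · · · · ·
    · · · · · · · · · ·
    · · · · · · · · · ·
T3:
  2·area = 98
  edge (8, 4)→(14, 8): d=(6,4) right/bottom  bias=-1
  edge (14, 8)→(9, 21): d=(-5,13) right/bottom  bias=-1
  edge (9, 21)→(8, 4): d=(-1,-17) top-left  bias=+0
    (4,2)@(9, 5): e=[2,80,16] → █
    (5,2)@(11, 5): e=[-6,54,50] → ·
    (4,3)@(9, 7): e=[14,70,14] → █
    (5,3)@(11, 7): e=[6,44,48] → █
    (6,3)@(13, 7): e=[-2,18,82] → ·
    (4,4)@(9, 9): e=[26,60,12] → █
    (6,4)@(13, 9): e=[10,8,80] → █
    (7,4)@(15, 9): e=[2,-18,114] → ·
    (4,5)@(9, 11): e=[38,50,10] → █
    (6,5)@(13, 11): e=[22,-2,78] → ·
    (4,6)@(9, 13): e=[50,40,8] → █
    (6,6)@(13, 13): e=[34,-12,76] → ·
    (4,10)@(9, 21): e=[98,0,0] → ·  [on edge]
  covered (14 px):
    · · · · · · · · · ·
    · · · · · · · · · ·
    · · · · █ · · · · ·
    · · · · █ █ · · · ·
    · · · · █ █ █ · · ·
    · · · · █ █ · · · ·
    · · · · █ █ · · · ·
    · · · · █ █ · · · ·
    · · · · █ · · · · ·
    · · · · █ · · · · ·
    · · · · · · · · · ·
    · · · · · · · · · ·

Answer: [[7,7],[8,7]]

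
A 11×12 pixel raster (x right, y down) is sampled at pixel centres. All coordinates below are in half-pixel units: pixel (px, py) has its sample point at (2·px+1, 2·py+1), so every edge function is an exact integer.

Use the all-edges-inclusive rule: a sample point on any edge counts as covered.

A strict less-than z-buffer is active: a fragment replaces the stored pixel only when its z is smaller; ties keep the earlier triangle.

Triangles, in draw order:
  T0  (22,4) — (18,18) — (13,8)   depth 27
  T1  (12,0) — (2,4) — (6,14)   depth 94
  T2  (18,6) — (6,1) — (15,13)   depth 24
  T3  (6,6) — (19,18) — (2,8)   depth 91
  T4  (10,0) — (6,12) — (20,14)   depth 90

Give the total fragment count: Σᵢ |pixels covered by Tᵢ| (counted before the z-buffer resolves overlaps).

T0:
  2·area = 110
  edge (22, 4)→(18, 18): d=(-4,14) inclusive
  edge (18, 18)→(13, 8): d=(-5,-10) inclusive
  edge (13, 8)→(22, 4): d=(9,-4) inclusive
    (10,2)@(21, 5): e=[10,95,5] → █
    (8,3)@(17, 7): e=[58,45,7] → █
    (9,3)@(19, 7): e=[30,65,15] → █
    (7,4)@(15, 9): e=[78,15,17] → █
    (10,4)@(21, 9): e=[-6,75,41] → ·
    (7,5)@(15, 11): e=[70,5,35] → █
    (10,5)@(21, 11): e=[-14,65,59] → ·
    (7,6)@(15, 13): e=[62,-5,53] → ·
    (8,6)@(17, 13): e=[34,15,61] → █
    (10,6)@(21, 13): e=[-22,55,77] → ·
    (8,7)@(17, 15): e=[26,5,79] → █
    (9,7)@(19, 15): e=[-2,25,87] → ·
  covered (13 px):
    · · · · · · · · · · ·
    · · · · · · · · · · ·
    · · · · · · · · · · █
    · · · · · · · · █ █ █
    · · · · · · · █ █ █ ·
    · · · · · · · █ █ █ ·
    · · · · · · · · █ █ ·
    · · · · · · · · █ · ·
    · · · · · · · · · · ·
    · · · · · · · · · · ·
    · · · · · · · · · · ·
    · · · · · · · · · · ·
T1:
  2·area = 116  (B↔C swapped to make it positive)
  edge (12, 0)→(6, 14): d=(-6,14) inclusive
  edge (6, 14)→(2, 4): d=(-4,-10) inclusive
  edge (2, 4)→(12, 0): d=(10,-4) inclusive
    (5,0)@(11, 1): e=[8,102,6] → █
    (6,0)@(13, 1): e=[-20,122,14] → ·
    (2,1)@(5, 3): e=[80,34,2] → █
    (3,1)@(7, 3): e=[52,54,10] → █
    (4,1)@(9, 3): e=[24,74,18] → █
    (5,1)@(11, 3): e=[-4,94,26] → ·
    (1,2)@(3, 5): e=[96,6,14] → █
    (5,2)@(11, 5): e=[-16,86,46] → ·
    (1,3)@(3, 7): e=[84,-2,34] → ·
    (2,3)@(5, 7): e=[56,18,42] → █
    (4,3)@(9, 7): e=[0,58,58] → █  [on edge]
    (5,3)@(11, 7): e=[-28,78,66] → ·
    (1,10)@(3, 21): e=[0,-58,174] → ·  [on edge]
  covered (15 px):
    · · · · · █ · · · · ·
    · · █ █ █ · · · · · ·
    · █ █ █ █ · · · · · ·
    · · █ █ █ · · · · · ·
    · · █ █ · · · · · · ·
    · · █ █ · · · · · · ·
    · · · · · · · · · · ·
    · · · · · · · · · · ·
    · · · · · · · · · · ·
    · · · · · · · · · · ·
    · · · · · · · · · · ·
    · · · · · · · · · · ·
T2:
  2·area = 99  (B↔C swapped to make it positive)
  edge (18, 6)→(15, 13): d=(-3,7) inclusive
  edge (15, 13)→(6, 1): d=(-9,-12) inclusive
  edge (6, 1)→(18, 6): d=(12,5) inclusive
    (4,1)@(9, 3): e=[72,18,9] → █
    (5,1)@(11, 3): e=[58,42,-1] → ·
    (4,2)@(9, 5): e=[66,0,33] → █  [on edge]
    (5,2)@(11, 5): e=[52,24,23] → █
    (6,2)@(13, 5): e=[38,48,13] → █
    (7,2)@(15, 5): e=[24,72,3] → █
    (8,2)@(17, 5): e=[10,96,-7] → ·
    (4,3)@(9, 7): e=[60,-18,57] → ·
    (5,3)@(11, 7): e=[46,6,47] → █
    (8,3)@(17, 7): e=[4,78,17] → █
    (9,3)@(19, 7): e=[-10,102,7] → ·
    (5,4)@(11, 9): e=[40,-12,71] → ·
    (7,6)@(15, 13): e=[0,0,99] → █  [on edge]
    (10,10)@(21, 21): e=[-66,0,165] → ·  [on edge]
  covered (13 px):
    · · · · · · · · · · ·
    · · · · █ · · · · · ·
    · · · · █ █ █ █ · · ·
    · · · · · █ █ █ █ · ·
    · · · · · · █ █ · · ·
    · · · · · · · █ · · ·
    · · · · · · · █ · · ·
    · · · · · · · · · · ·
    · · · · · · · · · · ·
    · · · · · · · · · · ·
    · · · · · · · · · · ·
    · · · · · · · · · · ·
T3:
  2·area = 74
  edge (6, 6)→(19, 18): d=(13,12) inclusive
  edge (19, 18)→(2, 8): d=(-17,-10) inclusive
  edge (2, 8)→(6, 6): d=(4,-2) inclusive
    (2,3)@(5, 7): e=[25,47,2] → █
    (3,3)@(7, 7): e=[1,67,6] → █
    (4,3)@(9, 7): e=[-23,87,10] → ·
    (2,4)@(5, 9): e=[51,13,10] → █
    (4,4)@(9, 9): e=[3,53,18] → █
    (5,4)@(11, 9): e=[-21,73,22] → ·
    (2,5)@(5, 11): e=[77,-21,18] → ·
    (3,5)@(7, 11): e=[53,-1,22] → ·
    (4,5)@(9, 11): e=[29,19,26] → █
    (5,5)@(11, 11): e=[5,39,30] → █
    (6,5)@(13, 11): e=[-19,59,34] → ·
    (4,6)@(9, 13): e=[55,-15,34] → ·
  covered (10 px):
    · · · · · · · · · · ·
    · · · · · · · · · · ·
    · · · · · · · · · · ·
    · · █ █ · · · · · · ·
    · · █ █ █ · · · · · ·
    · · · · █ █ · · · · ·
    · · · · · █ █ · · · ·
    · · · · · · · █ · · ·
    · · · · · · · · · · ·
    · · · · · · · · · · ·
    · · · · · · · · · · ·
    · · · · · · · · · · ·
T4:
  2·area = 176  (B↔C swapped to make it positive)
  edge (10, 0)→(20, 14): d=(10,14) inclusive
  edge (20, 14)→(6, 12): d=(-14,-2) inclusive
  edge (6, 12)→(10, 0): d=(4,-12) inclusive
    (4,1)@(9, 3): e=[44,132,0] → █  [on edge]
    (5,1)@(11, 3): e=[16,136,24] → █
    (6,1)@(13, 3): e=[-12,140,48] → ·
    (4,2)@(9, 5): e=[64,104,8] → █
    (6,2)@(13, 5): e=[8,112,56] → █
    (7,2)@(15, 5): e=[-20,116,80] → ·
    (4,3)@(9, 7): e=[84,76,16] → █
    (7,3)@(15, 7): e=[0,88,88] → █  [on edge]
    (8,3)@(17, 7): e=[-28,92,112] → ·
    (3,4)@(7, 9): e=[132,44,0] → █  [on edge]
    (8,4)@(17, 9): e=[-8,64,120] → ·
    (3,5)@(7, 11): e=[152,16,8] → █
    (6,6)@(13, 13): e=[88,0,88] → █  [on edge]
    (2,7)@(5, 15): e=[220,-44,0] → ·  [on edge]
    (1,10)@(3, 21): e=[308,-132,0] → ·  [on edge]
  covered (24 px):
    · · · · · · · · · · ·
    · · · · █ █ · · · · ·
    · · · · █ █ █ · · · ·
    · · · · █ █ █ █ · · ·
    · · · █ █ █ █ █ · · ·
    · · · █ █ █ █ █ █ · ·
    · · · · · · █ █ █ █ ·
    · · · · · · · · · · ·
    · · · · · · · · · · ·
    · · · · · · · · · · ·
    · · · · · · · · · · ·
    · · · · · · · · · · ·

Answer: 75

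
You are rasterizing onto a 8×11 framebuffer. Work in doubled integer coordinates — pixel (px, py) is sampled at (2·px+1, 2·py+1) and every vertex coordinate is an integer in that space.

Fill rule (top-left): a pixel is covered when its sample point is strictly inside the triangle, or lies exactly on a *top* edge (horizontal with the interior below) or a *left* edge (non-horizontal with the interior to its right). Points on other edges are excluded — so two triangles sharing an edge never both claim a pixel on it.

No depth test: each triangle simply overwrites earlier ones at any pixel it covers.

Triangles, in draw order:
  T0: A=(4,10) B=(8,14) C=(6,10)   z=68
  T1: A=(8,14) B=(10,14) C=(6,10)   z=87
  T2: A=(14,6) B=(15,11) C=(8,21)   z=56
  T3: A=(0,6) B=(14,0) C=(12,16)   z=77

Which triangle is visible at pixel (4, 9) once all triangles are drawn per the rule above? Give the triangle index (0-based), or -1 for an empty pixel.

T0:
  2·area = 8  (B↔C swapped to make it positive)
  edge (4, 10)→(6, 10): d=(2,0) top-left  bias=+0
  edge (6, 10)→(8, 14): d=(2,4) right/bottom  bias=-1
  edge (8, 14)→(4, 10): d=(-4,-4) top-left  bias=+0
    (0,3)@(1, 7): e=[-6,14,0] → ·  [on edge]
    (1,4)@(3, 9): e=[-2,10,0] → ·  [on edge]
    (2,5)@(5, 11): e=[2,6,0] → #  [on edge]
    (3,5)@(7, 11): e=[2,-2,8] → ·
    (2,6)@(5, 13): e=[6,10,-8] → ·
    (3,6)@(7, 13): e=[6,2,0] → #  [on edge]
    (4,6)@(9, 13): e=[6,-6,8] → ·
    (3,7)@(7, 15): e=[10,6,-8] → ·
    (4,7)@(9, 15): e=[10,-2,0] → ·  [on edge]
    (5,8)@(11, 17): e=[14,-6,0] → ·  [on edge]
    (6,9)@(13, 19): e=[18,-10,0] → ·  [on edge]
    (7,10)@(15, 21): e=[22,-14,0] → ·  [on edge]
  covered (2 px):
    · · · · · · · ·
    · · · · · · · ·
    · · · · · · · ·
    · · · · · · · ·
    · · · · · · · ·
    · · # · · · · ·
    · · · # · · · ·
    · · · · · · · ·
    · · · · · · · ·
    · · · · · · · ·
    · · · · · · · ·
T1:
  2·area = 8  (B↔C swapped to make it positive)
  edge (8, 14)→(6, 10): d=(-2,-4) top-left  bias=+0
  edge (6, 10)→(10, 14): d=(4,4) right/bottom  bias=-1
  edge (10, 14)→(8, 14): d=(-2,0) right/bottom  bias=-1
    (0,2)@(1, 5): e=[-10,0,18] → ·  [on edge]
    (1,3)@(3, 7): e=[-6,0,14] → ·  [on edge]
    (2,4)@(5, 9): e=[-2,0,10] → ·  [on edge]
    (3,5)@(7, 11): e=[2,0,6] → ·  [on edge]
    (4,6)@(9, 13): e=[6,0,2] → ·  [on edge]
    (5,7)@(11, 15): e=[10,0,-2] → ·  [on edge]
    (6,8)@(13, 17): e=[14,0,-6] → ·  [on edge]
    (7,9)@(15, 19): e=[18,0,-10] → ·  [on edge]
  covered (0 px):
    · · · · · · · ·
    · · · · · · · ·
    · · · · · · · ·
    · · · · · · · ·
    · · · · · · · ·
    · · · · · · · ·
    · · · · · · · ·
    · · · · · · · ·
    · · · · · · · ·
    · · · · · · · ·
    · · · · · · · ·
T2:
  2·area = 45
  edge (14, 6)→(15, 11): d=(1,5) right/bottom  bias=-1
  edge (15, 11)→(8, 21): d=(-7,10) right/bottom  bias=-1
  edge (8, 21)→(14, 6): d=(6,-15) top-left  bias=+0
    (6,0)@(13, 1): e=[0,90,-45] → ·  [on edge]
    (6,4)@(13, 9): e=[8,34,3] → #
    (7,4)@(15, 9): e=[-2,14,33] → ·
    (6,5)@(13, 11): e=[10,20,15] → #
    (7,5)@(15, 11): e=[0,0,45] → ·  [on edge]
    (6,6)@(13, 13): e=[12,6,27] → #
    (7,6)@(15, 13): e=[2,-14,57] → ·
    (5,7)@(11, 15): e=[24,12,9] → #
    (6,7)@(13, 15): e=[14,-8,39] → ·
    (5,8)@(11, 17): e=[26,-2,21] → ·
    (4,9)@(9, 19): e=[38,4,3] → #
    (5,9)@(11, 19): e=[28,-16,33] → ·
  covered (5 px):
    · · · · · · · ·
    · · · · · · · ·
    · · · · · · · ·
    · · · · · · · ·
    · · · · · · # ·
    · · · · · · # ·
    · · · · · · # ·
    · · · · · # · ·
    · · · · · · · ·
    · · · · # · · ·
    · · · · · · · ·
T3:
  2·area = 212
  edge (0, 6)→(14, 0): d=(14,-6) top-left  bias=+0
  edge (14, 0)→(12, 16): d=(-2,16) right/bottom  bias=-1
  edge (12, 16)→(0, 6): d=(-12,-10) top-left  bias=+0
    (6,0)@(13, 1): e=[8,14,190] → #
    (7,0)@(15, 1): e=[20,-18,210] → ·
    (3,1)@(7, 3): e=[0,106,106] → #  [on edge]
    (4,1)@(9, 3): e=[12,74,126] → #
    (5,1)@(11, 3): e=[24,42,146] → #
    (7,1)@(15, 3): e=[48,-22,186] → ·
    (1,2)@(3, 5): e=[4,166,42] → #
    (2,2)@(5, 5): e=[16,134,62] → #
    (7,2)@(15, 5): e=[76,-26,162] → ·
    (1,3)@(3, 7): e=[32,162,18] → #
    (7,3)@(15, 7): e=[104,-30,138] → ·
    (1,4)@(3, 9): e=[60,158,-6] → ·
  covered (27 px):
    · · · · · · # ·
    · · · # # # # ·
    · # # # # # # ·
    · # # # # # # ·
    · · # # # # · ·
    · · · # # # · ·
    · · · · # # · ·
    · · · · · # · ·
    · · · · · · · ·
    · · · · · · · ·
    · · · · · · · ·

Z-buffer (winner per pixel, '.' = empty):
  . . . . . . 3 .
  . . . 3 3 3 3 .
  . 3 3 3 3 3 3 .
  . 3 3 3 3 3 3 .
  . . 3 3 3 3 2 .
  . . 0 3 3 3 2 .
  . . . 0 3 3 2 .
  . . . . . 3 . .
  . . . . . . . .
  . . . . 2 . . .
  . . . . . . . .

Answer: 2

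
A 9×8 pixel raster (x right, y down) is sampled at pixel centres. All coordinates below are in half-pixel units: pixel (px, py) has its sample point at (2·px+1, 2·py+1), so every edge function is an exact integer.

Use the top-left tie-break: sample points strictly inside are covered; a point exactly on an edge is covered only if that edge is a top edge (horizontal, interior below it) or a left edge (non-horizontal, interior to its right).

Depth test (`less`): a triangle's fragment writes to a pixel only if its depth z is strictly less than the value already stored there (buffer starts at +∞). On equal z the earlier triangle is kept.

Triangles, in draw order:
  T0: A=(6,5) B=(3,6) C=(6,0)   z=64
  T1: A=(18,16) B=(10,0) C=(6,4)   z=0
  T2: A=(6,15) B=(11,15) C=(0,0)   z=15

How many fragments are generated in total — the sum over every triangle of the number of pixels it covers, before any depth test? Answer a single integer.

T0:
  2·area = 15
  edge (6, 5)→(3, 6): d=(-3,1) right/bottom  bias=-1
  edge (3, 6)→(6, 0): d=(3,-6) top-left  bias=+0
  edge (6, 0)→(6, 5): d=(0,5) right/bottom  bias=-1
    (2,1)@(5, 3): e=[7,3,5] → X
    (3,1)@(7, 3): e=[5,15,-5] → .
    (2,2)@(5, 5): e=[1,9,5] → X
    (3,2)@(7, 5): e=[-1,21,-5] → .
    (2,3)@(5, 7): e=[-5,15,5] → .
  covered (2 px):
    . . . . . . . . .
    . . X . . . . . .
    . . X . . . . . .
    . . . . . . . . .
    . . . . . . . . .
    . . . . . . . . .
    . . . . . . . . .
    . . . . . . . . .
T1:
  2·area = 96  (B↔C swapped to make it positive)
  edge (18, 16)→(6, 4): d=(-12,-12) top-left  bias=+0
  edge (6, 4)→(10, 0): d=(4,-4) top-left  bias=+0
  edge (10, 0)→(18, 16): d=(8,16) right/bottom  bias=-1
    (1,0)@(3, 1): e=[0,-24,120] → .  [on edge]
    (4,0)@(9, 1): e=[72,0,24] → X  [on edge]
    (5,0)@(11, 1): e=[96,8,-8] → .
    (2,1)@(5, 3): e=[0,-8,104] → .  [on edge]
    (3,1)@(7, 3): e=[24,0,72] → X  [on edge]
    (5,1)@(11, 3): e=[72,16,8] → X
    (6,1)@(13, 3): e=[96,24,-24] → .
    (2,2)@(5, 5): e=[-24,0,120] → .  [on edge]
    (3,2)@(7, 5): e=[0,8,88] → X  [on edge]
    (6,2)@(13, 5): e=[72,32,-8] → .
    (1,3)@(3, 7): e=[-72,0,168] → .  [on edge]
    (3,3)@(7, 7): e=[-24,16,104] → .
    (4,3)@(9, 7): e=[0,24,72] → X  [on edge]
    (0,4)@(1, 9): e=[-120,0,216] → .  [on edge]
    (5,4)@(11, 9): e=[0,40,56] → X  [on edge]
    (6,5)@(13, 11): e=[0,56,40] → X  [on edge]
    (7,6)@(15, 13): e=[0,72,24] → X  [on edge]
    (8,7)@(17, 15): e=[0,88,8] → X  [on edge]
  covered (16 px):
    . . . . X . . . .
    . . . X X X . . .
    . . . X X X . . .
    . . . . X X X . .
    . . . . . X X . .
    . . . . . . X X .
    . . . . . . . X .
    . . . . . . . . X
T2:
  2·area = 75  (B↔C swapped to make it positive)
  edge (6, 15)→(0, 0): d=(-6,-15) top-left  bias=+0
  edge (0, 0)→(11, 15): d=(11,15) right/bottom  bias=-1
  edge (11, 15)→(6, 15): d=(-5,0) right/bottom  bias=-1
    (1,2)@(3, 5): e=[15,10,50] → X
    (2,2)@(5, 5): e=[45,-20,50] → .
    (1,3)@(3, 7): e=[3,32,40] → X
    (2,3)@(5, 7): e=[33,2,40] → X
    (3,3)@(7, 7): e=[63,-28,40] → .
    (1,4)@(3, 9): e=[-9,54,30] → .
    (2,4)@(5, 9): e=[21,24,30] → X
    (3,4)@(7, 9): e=[51,-6,30] → .
    (2,5)@(5, 11): e=[9,46,20] → X
    (3,5)@(7, 11): e=[39,16,20] → X
    (4,5)@(9, 11): e=[69,-14,20] → .
    (2,6)@(5, 13): e=[-3,68,10] → .
    (0,7)@(1, 15): e=[-75,150,0] → .  [on edge]
    (1,7)@(3, 15): e=[-45,120,0] → .  [on edge]
    (2,7)@(5, 15): e=[-15,90,0] → .  [on edge]
    (3,7)@(7, 15): e=[15,60,0] → .  [on edge]
    (4,7)@(9, 15): e=[45,30,0] → .  [on edge]
    (5,7)@(11, 15): e=[75,0,0] → .  [on edge]
    (6,7)@(13, 15): e=[105,-30,0] → .  [on edge]
    (7,7)@(15, 15): e=[135,-60,0] → .  [on edge]
    (8,7)@(17, 15): e=[165,-90,0] → .  [on edge]
  covered (8 px):
    . . . . . . . . .
    . . . . . . . . .
    . X . . . . . . .
    . X X . . . . . .
    . . X . . . . . .
    . . X X . . . . .
    . . . X X . . . .
    . . . . . . . . .

Answer: 26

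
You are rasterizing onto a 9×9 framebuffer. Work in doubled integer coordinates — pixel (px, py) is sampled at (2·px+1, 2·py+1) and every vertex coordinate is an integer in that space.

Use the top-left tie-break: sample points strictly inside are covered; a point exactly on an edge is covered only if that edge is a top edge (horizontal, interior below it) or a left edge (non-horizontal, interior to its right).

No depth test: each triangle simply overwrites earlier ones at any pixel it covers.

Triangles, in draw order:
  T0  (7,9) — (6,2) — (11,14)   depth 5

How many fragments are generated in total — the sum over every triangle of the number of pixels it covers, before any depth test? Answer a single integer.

T0:
  2·area = 23
  edge (7, 9)→(6, 2): d=(-1,-7) top-left  bias=+0
  edge (6, 2)→(11, 14): d=(5,12) right/bottom  bias=-1
  edge (11, 14)→(7, 9): d=(-4,-5) top-left  bias=+0
    (3,2)@(7, 5): e=[4,3,16] → #
    (4,2)@(9, 5): e=[18,-21,26] → ·
    (3,3)@(7, 7): e=[2,13,8] → #
    (4,3)@(9, 7): e=[16,-11,18] → ·
    (3,4)@(7, 9): e=[0,23,0] → #  [on edge]
    (4,4)@(9, 9): e=[14,-1,10] → ·
    (3,5)@(7, 11): e=[-2,33,-8] → ·
    (4,5)@(9, 11): e=[12,9,2] → #
    (5,5)@(11, 11): e=[26,-15,12] → ·
    (4,6)@(9, 13): e=[10,19,-6] → ·
  covered (4 px):
    · · · · · · · · ·
    · · · · · · · · ·
    · · · # · · · · ·
    · · · # · · · · ·
    · · · # · · · · ·
    · · · · # · · · ·
    · · · · · · · · ·
    · · · · · · · · ·
    · · · · · · · · ·

Answer: 4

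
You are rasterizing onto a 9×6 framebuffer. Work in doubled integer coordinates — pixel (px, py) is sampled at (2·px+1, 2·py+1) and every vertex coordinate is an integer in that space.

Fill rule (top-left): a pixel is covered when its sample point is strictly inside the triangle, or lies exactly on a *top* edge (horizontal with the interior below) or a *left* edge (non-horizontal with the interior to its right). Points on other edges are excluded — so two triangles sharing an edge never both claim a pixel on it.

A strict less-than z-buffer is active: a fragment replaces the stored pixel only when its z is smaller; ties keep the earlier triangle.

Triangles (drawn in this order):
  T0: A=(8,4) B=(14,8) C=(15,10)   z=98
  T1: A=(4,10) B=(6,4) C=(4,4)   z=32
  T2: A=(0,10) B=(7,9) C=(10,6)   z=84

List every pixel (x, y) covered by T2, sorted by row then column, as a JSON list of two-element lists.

T0:
  2·area = 8
  edge (8, 4)→(14, 8): d=(6,4) right/bottom  bias=-1
  edge (14, 8)→(15, 10): d=(1,2) right/bottom  bias=-1
  edge (15, 10)→(8, 4): d=(-7,-6) top-left  bias=+0
  covered (0 px):
    . . . . . . . . .
    . . . . . . . . .
    . . . . . . . . .
    . . . . . . . . .
    . . . . . . . . .
    . . . . . . . . .
T1:
  2·area = 12  (B↔C swapped to make it positive)
  edge (4, 10)→(4, 4): d=(0,-6) top-left  bias=+0
  edge (4, 4)→(6, 4): d=(2,0) top-left  bias=+0
  edge (6, 4)→(4, 10): d=(-2,6) right/bottom  bias=-1
    (3,0)@(7, 1): e=[18,-6,0] → .  [on edge]
    (2,2)@(5, 5): e=[6,2,4] → X
    (3,2)@(7, 5): e=[18,2,-8] → .
    (2,3)@(5, 7): e=[6,6,0] → .  [on edge]
  covered (1 px):
    . . . . . . . . .
    . . . . . . . . .
    . . X . . . . . .
    . . . . . . . . .
    . . . . . . . . .
    . . . . . . . . .
T2:
  2·area = 18  (B↔C swapped to make it positive)
  edge (0, 10)→(10, 6): d=(10,-4) top-left  bias=+0
  edge (10, 6)→(7, 9): d=(-3,3) right/bottom  bias=-1
  edge (7, 9)→(0, 10): d=(-7,1) right/bottom  bias=-1
    (7,0)@(15, 1): e=[-30,0,48] → .  [on edge]
    (6,1)@(13, 3): e=[-18,0,36] → .  [on edge]
    (5,2)@(11, 5): e=[-6,0,24] → .  [on edge]
    (4,3)@(9, 7): e=[6,0,12] → .  [on edge]
    (1,4)@(3, 9): e=[2,12,4] → X
    (2,4)@(5, 9): e=[10,6,2] → X
    (3,4)@(7, 9): e=[18,0,0] → .  [on edge]
    (1,5)@(3, 11): e=[22,6,-10] → .
    (2,5)@(5, 11): e=[30,0,-12] → .  [on edge]
  covered (2 px):
    . . . . . . . . .
    . . . . . . . . .
    . . . . . . . . .
    . . . . . . . . .
    . X X . . . . . .
    . . . . . . . . .

Final: [[1,4],[2,4]]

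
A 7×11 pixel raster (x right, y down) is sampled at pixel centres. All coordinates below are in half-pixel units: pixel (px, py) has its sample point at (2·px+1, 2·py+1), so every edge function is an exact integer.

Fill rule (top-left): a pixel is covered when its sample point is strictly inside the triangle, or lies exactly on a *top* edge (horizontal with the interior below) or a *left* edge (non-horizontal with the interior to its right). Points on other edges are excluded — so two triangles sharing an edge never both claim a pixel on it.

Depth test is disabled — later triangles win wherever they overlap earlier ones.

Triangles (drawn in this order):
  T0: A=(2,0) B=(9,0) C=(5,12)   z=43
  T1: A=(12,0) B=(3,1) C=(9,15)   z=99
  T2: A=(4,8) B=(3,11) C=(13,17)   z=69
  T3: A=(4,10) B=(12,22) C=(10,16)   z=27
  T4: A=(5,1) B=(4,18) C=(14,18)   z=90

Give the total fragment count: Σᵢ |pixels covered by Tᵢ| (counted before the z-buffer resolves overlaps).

T0:
  2·area = 84
  edge (2, 0)→(9, 0): d=(7,0) top-left  bias=+0
  edge (9, 0)→(5, 12): d=(-4,12) right/bottom  bias=-1
  edge (5, 12)→(2, 0): d=(-3,-12) top-left  bias=+0
    (1,0)@(3, 1): e=[7,68,9] → #
    (2,0)@(5, 1): e=[7,44,33] → #
    (3,0)@(7, 1): e=[7,20,57] → #
    (4,0)@(9, 1): e=[7,-4,81] → ·
    (1,1)@(3, 3): e=[21,60,3] → #
    (4,1)@(9, 3): e=[21,-12,75] → ·
    (1,2)@(3, 5): e=[35,52,-3] → ·
    (2,2)@(5, 5): e=[35,28,21] → #
    (4,2)@(9, 5): e=[35,-20,69] → ·
    (2,3)@(5, 7): e=[49,20,15] → #
    (3,3)@(7, 7): e=[49,-4,39] → ·
    (2,4)@(5, 9): e=[63,12,9] → #
  covered (11 px):
    · # # # · · ·
    · # # # · · ·
    · · # # · · ·
    · · # · · · ·
    · · # · · · ·
    · · # · · · ·
    · · · · · · ·
    · · · · · · ·
    · · · · · · ·
    · · · · · · ·
    · · · · · · ·
T1:
  2·area = 132  (B↔C swapped to make it positive)
  edge (12, 0)→(9, 15): d=(-3,15) right/bottom  bias=-1
  edge (9, 15)→(3, 1): d=(-6,-14) top-left  bias=+0
  edge (3, 1)→(12, 0): d=(9,-1) top-left  bias=+0
    (1,0)@(3, 1): e=[132,0,0] → #  [on edge]
    (2,0)@(5, 1): e=[102,28,2] → #
    (3,0)@(7, 1): e=[72,56,4] → #
    (4,0)@(9, 1): e=[42,84,6] → #
    (5,0)@(11, 1): e=[12,112,8] → #
    (6,0)@(13, 1): e=[-18,140,10] → ·
    (1,1)@(3, 3): e=[126,-12,18] → ·
    (2,1)@(5, 3): e=[96,16,20] → #
    (6,1)@(13, 3): e=[-24,128,28] → ·
    (2,2)@(5, 5): e=[90,4,38] → #
    (5,2)@(11, 5): e=[0,88,44] → ·  [on edge]
    (2,3)@(5, 7): e=[84,-8,56] → ·
    (4,7)@(9, 15): e=[0,0,132] → ·  [on edge]
  covered (18 px):
    · # # # # # ·
    · · # # # # ·
    · · # # # · ·
    · · · # # · ·
    · · · # # · ·
    · · · · # · ·
    · · · · # · ·
    · · · · · · ·
    · · · · · · ·
    · · · · · · ·
    · · · · · · ·
T2:
  2·area = 36  (B↔C swapped to make it positive)
  edge (4, 8)→(13, 17): d=(9,9) right/bottom  bias=-1
  edge (13, 17)→(3, 11): d=(-10,-6) top-left  bias=+0
  edge (3, 11)→(4, 8): d=(1,-3) top-left  bias=+0
    (0,2)@(1, 5): e=[0,48,-12] → ·  [on edge]
    (2,2)@(5, 5): e=[-36,72,0] → ·  [on edge]
    (1,3)@(3, 7): e=[0,40,-4] → ·  [on edge]
    (2,4)@(5, 9): e=[0,32,4] → ·  [on edge]
    (1,5)@(3, 11): e=[36,0,0] → #  [on edge]
    (2,5)@(5, 11): e=[18,12,6] → #
    (3,5)@(7, 11): e=[0,24,12] → ·  [on edge]
    (1,6)@(3, 13): e=[54,-20,2] → ·
    (2,6)@(5, 13): e=[36,-8,8] → ·
    (3,6)@(7, 13): e=[18,4,14] → #
    (4,6)@(9, 13): e=[0,16,20] → ·  [on edge]
    (3,7)@(7, 15): e=[36,-16,16] → ·
    (5,7)@(11, 15): e=[0,8,28] → ·  [on edge]
    (0,8)@(1, 17): e=[108,-72,0] → ·  [on edge]
    (6,8)@(13, 17): e=[0,0,36] → ·  [on edge]
  covered (3 px):
    · · · · · · ·
    · · · · · · ·
    · · · · · · ·
    · · · · · · ·
    · · · · · · ·
    · # # · · · ·
    · · · # · · ·
    · · · · · · ·
    · · · · · · ·
    · · · · · · ·
    · · · · · · ·
T3:
  2·area = 24  (B↔C swapped to make it positive)
  edge (4, 10)→(10, 16): d=(6,6) right/bottom  bias=-1
  edge (10, 16)→(12, 22): d=(2,6) right/bottom  bias=-1
  edge (12, 22)→(4, 10): d=(-8,-12) top-left  bias=+0
    (2,0)@(5, 1): e=[-60,0,84] → ·  [on edge]
    (0,3)@(1, 7): e=[0,36,-12] → ·  [on edge]
    (3,3)@(7, 7): e=[-36,0,60] → ·  [on edge]
    (1,4)@(3, 9): e=[0,28,-4] → ·  [on edge]
    (2,5)@(5, 11): e=[0,20,4] → ·  [on edge]
    (3,6)@(7, 13): e=[0,12,12] → ·  [on edge]
    (4,6)@(9, 13): e=[-12,0,36] → ·  [on edge]
    (4,7)@(9, 15): e=[0,4,20] → ·  [on edge]
    (4,8)@(9, 17): e=[12,8,4] → #
    (5,8)@(11, 17): e=[0,-4,28] → ·  [on edge]
    (4,9)@(9, 19): e=[24,12,-12] → ·
    (5,9)@(11, 19): e=[12,0,12] → ·  [on edge]
    (6,9)@(13, 19): e=[0,-12,36] → ·  [on edge]
  covered (1 px):
    · · · · · · ·
    · · · · · · ·
    · · · · · · ·
    · · · · · · ·
    · · · · · · ·
    · · · · · · ·
    · · · · · · ·
    · · · · · · ·
    · · · · # · ·
    · · · · · · ·
    · · · · · · ·
T4:
  2·area = 170  (B↔C swapped to make it positive)
  edge (5, 1)→(14, 18): d=(9,17) right/bottom  bias=-1
  edge (14, 18)→(4, 18): d=(-10,0) right/bottom  bias=-1
  edge (4, 18)→(5, 1): d=(1,-17) top-left  bias=+0
    (2,0)@(5, 1): e=[0,170,0] → ·  [on edge]
    (2,1)@(5, 3): e=[18,150,2] → #
    (3,1)@(7, 3): e=[-16,150,36] → ·
    (2,2)@(5, 5): e=[36,130,4] → #
    (3,2)@(7, 5): e=[2,130,38] → #
    (4,2)@(9, 5): e=[-32,130,72] → ·
    (2,3)@(5, 7): e=[54,110,6] → #
    (4,3)@(9, 7): e=[-14,110,74] → ·
    (2,4)@(5, 9): e=[72,90,8] → #
    (4,4)@(9, 9): e=[4,90,76] → #
    (5,4)@(11, 9): e=[-30,90,110] → ·
    (2,5)@(5, 11): e=[90,70,10] → #
  covered (24 px):
    · · · · · · ·
    · · # · · · ·
    · · # # · · ·
    · · # # · · ·
    · · # # # · ·
    · · # # # · ·
    · · # # # # ·
    · · # # # # ·
    · · # # # # #
    · · · · · · ·
    · · · · · · ·

Answer: 57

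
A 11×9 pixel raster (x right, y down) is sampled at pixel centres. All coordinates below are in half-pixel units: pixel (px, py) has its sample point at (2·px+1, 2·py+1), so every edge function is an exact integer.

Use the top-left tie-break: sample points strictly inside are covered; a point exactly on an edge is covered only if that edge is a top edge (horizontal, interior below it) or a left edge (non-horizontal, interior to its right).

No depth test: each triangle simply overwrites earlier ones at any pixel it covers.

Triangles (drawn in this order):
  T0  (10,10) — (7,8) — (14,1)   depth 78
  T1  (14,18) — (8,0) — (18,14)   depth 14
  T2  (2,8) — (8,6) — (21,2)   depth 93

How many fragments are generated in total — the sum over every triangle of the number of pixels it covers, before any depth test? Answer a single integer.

T0:
  2·area = 35
  edge (10, 10)→(7, 8): d=(-3,-2) top-left  bias=+0
  edge (7, 8)→(14, 1): d=(7,-7) top-left  bias=+0
  edge (14, 1)→(10, 10): d=(-4,9) right/bottom  bias=-1
    (6,1)@(13, 3): e=[27,7,1] → X
    (7,1)@(15, 3): e=[31,21,-17] → .
    (5,2)@(11, 5): e=[17,7,11] → X
    (6,2)@(13, 5): e=[21,21,-7] → .
    (4,3)@(9, 7): e=[7,7,21] → X
    (6,3)@(13, 7): e=[15,35,-15] → .
    (4,4)@(9, 9): e=[1,21,13] → X
    (5,4)@(11, 9): e=[5,35,-5] → .
    (4,5)@(9, 11): e=[-5,35,5] → .
  covered (5 px):
    . . . . . . . . . . .
    . . . . . . X . . . .
    . . . . . X . . . . .
    . . . . X X . . . . .
    . . . . X . . . . . .
    . . . . . . . . . . .
    . . . . . . . . . . .
    . . . . . . . . . . .
    . . . . . . . . . . .
T1:
  2·area = 96
  edge (14, 18)→(8, 0): d=(-6,-18) top-left  bias=+0
  edge (8, 0)→(18, 14): d=(10,14) right/bottom  bias=-1
  edge (18, 14)→(14, 18): d=(-4,4) right/bottom  bias=-1
    (4,1)@(9, 3): e=[0,16,80] → X  [on edge]
    (5,1)@(11, 3): e=[36,-12,72] → .
    (4,2)@(9, 5): e=[-12,36,72] → .
    (5,2)@(11, 5): e=[24,8,64] → X
    (6,2)@(13, 5): e=[60,-20,56] → .
    (5,3)@(11, 7): e=[12,28,56] → X
    (6,3)@(13, 7): e=[48,0,48] → .  [on edge]
    (5,4)@(11, 9): e=[0,48,48] → X  [on edge]
    (6,4)@(13, 9): e=[36,20,40] → X
    (7,4)@(15, 9): e=[72,-8,32] → .
    (5,5)@(11, 11): e=[-12,68,40] → .
    (6,5)@(13, 11): e=[24,40,32] → X
    (10,5)@(21, 11): e=[168,-72,0] → .  [on edge]
    (9,6)@(19, 13): e=[120,-24,0] → .  [on edge]
    (6,7)@(13, 15): e=[0,80,16] → X  [on edge]
    (8,7)@(17, 15): e=[72,24,0] → .  [on edge]
    (7,8)@(15, 17): e=[24,72,0] → .  [on edge]
  covered (12 px):
    . . . . . . . . . . .
    . . . . X . . . . . .
    . . . . . X . . . . .
    . . . . . X . . . . .
    . . . . . X X . . . .
    . . . . . . X X . . .
    . . . . . . X X X . .
    . . . . . . X X . . .
    . . . . . . . . . . .
T2:
  2·area = 2
  edge (2, 8)→(8, 6): d=(6,-2) top-left  bias=+0
  edge (8, 6)→(21, 2): d=(13,-4) top-left  bias=+0
  edge (21, 2)→(2, 8): d=(-19,6) right/bottom  bias=-1
    (8,1)@(17, 3): e=[0,-3,5] → .  [on edge]
    (5,2)@(11, 5): e=[0,-1,3] → .  [on edge]
    (2,3)@(5, 7): e=[0,1,1] → X  [on edge]
    (3,3)@(7, 7): e=[4,9,-11] → .
    (2,4)@(5, 9): e=[12,27,-37] → .
  covered (1 px):
    . . . . . . . . . . .
    . . . . . . . . . . .
    . . . . . . . . . . .
    . . X . . . . . . . .
    . . . . . . . . . . .
    . . . . . . . . . . .
    . . . . . . . . . . .
    . . . . . . . . . . .
    . . . . . . . . . . .

Result: 18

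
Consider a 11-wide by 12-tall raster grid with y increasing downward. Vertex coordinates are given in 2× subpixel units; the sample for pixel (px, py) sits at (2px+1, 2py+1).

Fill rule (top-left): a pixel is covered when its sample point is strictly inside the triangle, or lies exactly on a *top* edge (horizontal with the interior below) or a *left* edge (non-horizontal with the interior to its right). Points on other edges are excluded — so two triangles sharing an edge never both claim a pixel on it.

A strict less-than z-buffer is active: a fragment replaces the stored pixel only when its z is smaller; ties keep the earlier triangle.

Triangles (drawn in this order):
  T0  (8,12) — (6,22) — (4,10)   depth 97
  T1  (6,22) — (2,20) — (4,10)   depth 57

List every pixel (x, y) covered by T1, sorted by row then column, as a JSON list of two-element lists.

T0:
  2·area = 44
  edge (8, 12)→(6, 22): d=(-2,10) right/bottom  bias=-1
  edge (6, 22)→(4, 10): d=(-2,-12) top-left  bias=+0
  edge (4, 10)→(8, 12): d=(4,2) right/bottom  bias=-1
    (4,3)@(9, 7): e=[0,66,-22] → ·  [on edge]
    (2,5)@(5, 11): e=[32,10,2] → #
    (3,5)@(7, 11): e=[12,34,-2] → ·
    (2,6)@(5, 13): e=[28,6,10] → #
    (3,6)@(7, 13): e=[8,30,6] → #
    (4,6)@(9, 13): e=[-12,54,2] → ·
    (2,7)@(5, 15): e=[24,2,18] → #
    (4,7)@(9, 15): e=[-16,50,10] → ·
    (2,8)@(5, 17): e=[20,-2,26] → ·
    (3,8)@(7, 17): e=[0,22,22] → ·  [on edge]
  covered (5 px):
    · · · · · · · · · · ·
    · · · · · · · · · · ·
    · · · · · · · · · · ·
    · · · · · · · · · · ·
    · · · · · · · · · · ·
    · · # · · · · · · · ·
    · · # # · · · · · · ·
    · · # # · · · · · · ·
    · · · · · · · · · · ·
    · · · · · · · · · · ·
    · · · · · · · · · · ·
    · · · · · · · · · · ·
T1:
  2·area = 44
  edge (6, 22)→(2, 20): d=(-4,-2) top-left  bias=+0
  edge (2, 20)→(4, 10): d=(2,-10) top-left  bias=+0
  edge (4, 10)→(6, 22): d=(2,12) right/bottom  bias=-1
    (2,2)@(5, 5): e=[66,0,-22] → ·  [on edge]
    (1,7)@(3, 15): e=[22,0,22] → #  [on edge]
    (2,7)@(5, 15): e=[26,20,-2] → ·
    (1,8)@(3, 17): e=[14,4,26] → #
    (2,8)@(5, 17): e=[18,24,2] → #
    (3,8)@(7, 17): e=[22,44,-22] → ·
    (1,9)@(3, 19): e=[6,8,30] → #
    (3,9)@(7, 19): e=[14,48,-18] → ·
    (1,10)@(3, 21): e=[-2,12,34] → ·
    (2,10)@(5, 21): e=[2,32,10] → #
    (3,10)@(7, 21): e=[6,52,-14] → ·
    (2,11)@(5, 23): e=[-6,36,14] → ·
  covered (6 px):
    · · · · · · · · · · ·
    · · · · · · · · · · ·
    · · · · · · · · · · ·
    · · · · · · · · · · ·
    · · · · · · · · · · ·
    · · · · · · · · · · ·
    · · · · · · · · · · ·
    · # · · · · · · · · ·
    · # # · · · · · · · ·
    · # # · · · · · · · ·
    · · # · · · · · · · ·
    · · · · · · · · · · ·

Result: [[1,7],[1,8],[2,8],[1,9],[2,9],[2,10]]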